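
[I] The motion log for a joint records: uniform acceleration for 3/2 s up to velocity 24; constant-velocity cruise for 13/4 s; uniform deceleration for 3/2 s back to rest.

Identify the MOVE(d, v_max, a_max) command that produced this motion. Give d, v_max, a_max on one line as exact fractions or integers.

a_max = 24/(3/2) = 16
d_a = ½·24·3/2 = 18; d_c = 24·13/4 = 78
d = 2·18 + 78 = 114
t_c = 13/4 > 0 ⇒ limit active, v_max = 24

d=114 v_max=24 a_max=16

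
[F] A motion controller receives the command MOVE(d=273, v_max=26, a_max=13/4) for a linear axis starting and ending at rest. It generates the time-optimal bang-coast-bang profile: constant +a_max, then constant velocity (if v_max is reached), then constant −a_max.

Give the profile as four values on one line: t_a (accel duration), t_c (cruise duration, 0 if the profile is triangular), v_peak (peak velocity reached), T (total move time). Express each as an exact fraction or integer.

t_a=8 t_c=5/2 v_peak=26 T=37/2

vₘ²/aₘ = 26²/(13/4) = 208
273 ≥ 208 → trapezoidal
t_a = 26/(13/4) = 8; v_peak = 26
d_cruise = 273 − 208 = 65; t_c = 65/26 = 5/2
T = 2·8 + 5/2 = 37/2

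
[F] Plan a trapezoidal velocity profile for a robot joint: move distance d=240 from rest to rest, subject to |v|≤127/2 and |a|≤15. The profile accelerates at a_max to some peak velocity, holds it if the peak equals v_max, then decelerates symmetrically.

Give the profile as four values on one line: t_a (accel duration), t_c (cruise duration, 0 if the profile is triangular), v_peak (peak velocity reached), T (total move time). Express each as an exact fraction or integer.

t_a=4 t_c=0 v_peak=60 T=8

(v_max)²/a_max = (127/2)²/15 = 16129/60
240 < 16129/60 → triangular
v_peak = √(240·15) = √3600 = 60
t_a = 60/15 = 4; t_c = 0
T = 2·4 = 8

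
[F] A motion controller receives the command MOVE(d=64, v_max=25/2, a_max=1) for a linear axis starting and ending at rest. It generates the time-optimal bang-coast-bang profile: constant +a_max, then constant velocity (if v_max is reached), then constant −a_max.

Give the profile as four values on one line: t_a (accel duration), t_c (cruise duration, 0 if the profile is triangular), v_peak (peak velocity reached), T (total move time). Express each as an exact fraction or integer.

v_max²/a_max = (25/2)²/1 = 625/4
64 < 625/4 → triangular
v_peak = √(64·1) = √64 = 8
t_a = 8/1 = 8; t_c = 0
T = 2·8 = 16

t_a=8 t_c=0 v_peak=8 T=16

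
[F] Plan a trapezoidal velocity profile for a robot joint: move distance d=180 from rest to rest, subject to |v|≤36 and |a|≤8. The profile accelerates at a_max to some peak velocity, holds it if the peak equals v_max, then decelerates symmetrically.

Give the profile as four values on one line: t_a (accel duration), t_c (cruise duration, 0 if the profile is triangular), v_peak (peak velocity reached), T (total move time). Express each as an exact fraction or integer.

t_a=9/2 t_c=1/2 v_peak=36 T=19/2

(v_max)²/a_max = 36²/8 = 162
180 ≥ 162 so v_max reached
t_a = 36/8 = 9/2; v_peak = 36
d_cruise = 180 − 162 = 18; t_c = 18/36 = 1/2
T = 2·9/2 + 1/2 = 19/2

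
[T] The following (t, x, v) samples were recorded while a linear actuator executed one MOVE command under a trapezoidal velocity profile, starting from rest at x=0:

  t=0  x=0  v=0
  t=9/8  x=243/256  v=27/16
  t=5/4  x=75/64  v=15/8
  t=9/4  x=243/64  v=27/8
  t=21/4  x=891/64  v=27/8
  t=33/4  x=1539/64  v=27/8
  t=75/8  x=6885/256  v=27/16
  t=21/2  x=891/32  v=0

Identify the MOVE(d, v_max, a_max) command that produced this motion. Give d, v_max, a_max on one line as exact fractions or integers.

d=891/32 v_max=27/8 a_max=3/2

final state: t=21/2, x=891/32, v=0 → d = 891/32
a_max = (27/16−0)/(9/8−0) = 3/2
max v = 27/8 over t∈[9/4,33/4] → v_max = 27/8
check: 27/8·(9/4+6) = 891/32 ✓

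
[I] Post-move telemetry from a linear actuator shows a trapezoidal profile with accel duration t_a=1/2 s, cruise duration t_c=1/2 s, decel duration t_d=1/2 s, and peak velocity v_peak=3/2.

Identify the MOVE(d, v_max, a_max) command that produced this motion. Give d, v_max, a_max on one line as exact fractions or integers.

d=3/2 v_max=3/2 a_max=3

a_max = (3/2)/(1/2) = 3
d_a = ½·3/2·1/2 = 3/8; d_c = 3/2·1/2 = 3/4
d = 2·3/8 + 3/4 = 3/2
t_c = 1/2 > 0 so v_max = 3/2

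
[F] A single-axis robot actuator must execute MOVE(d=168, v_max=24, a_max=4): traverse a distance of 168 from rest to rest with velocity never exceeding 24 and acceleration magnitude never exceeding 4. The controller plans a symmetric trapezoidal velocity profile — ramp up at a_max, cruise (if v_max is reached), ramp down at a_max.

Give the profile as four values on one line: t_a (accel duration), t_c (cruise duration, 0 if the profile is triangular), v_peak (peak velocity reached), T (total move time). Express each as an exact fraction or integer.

t_a=6 t_c=1 v_peak=24 T=13

v_max²/a_max = 24²/4 = 144
168 ≥ 144 → trapezoidal
t_a = 24/4 = 6; v_peak = 24
d_cruise = 168 − 144 = 24; t_c = 24/24 = 1
T = 2·6 + 1 = 13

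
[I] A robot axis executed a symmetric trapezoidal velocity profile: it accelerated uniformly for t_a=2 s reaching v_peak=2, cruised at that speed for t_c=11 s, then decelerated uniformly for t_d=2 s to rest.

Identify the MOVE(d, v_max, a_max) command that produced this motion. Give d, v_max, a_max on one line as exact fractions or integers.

d=26 v_max=2 a_max=1

a_max = 2/2 = 1
d_a = ½·2·2 = 2; d_c = 2·11 = 22
d = 2·2 + 22 = 26
t_c = 11 > 0 → v_max = v_peak = 2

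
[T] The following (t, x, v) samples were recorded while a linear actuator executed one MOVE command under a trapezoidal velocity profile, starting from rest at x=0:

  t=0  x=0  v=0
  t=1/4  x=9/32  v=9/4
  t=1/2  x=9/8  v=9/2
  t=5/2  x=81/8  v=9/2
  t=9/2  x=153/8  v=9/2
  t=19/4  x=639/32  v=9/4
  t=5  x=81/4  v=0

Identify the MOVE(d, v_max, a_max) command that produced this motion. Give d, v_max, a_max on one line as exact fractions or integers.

final state: t=5, x=81/4, v=0 → d = 81/4
a_max = (9/4−0)/(1/4−0) = 9
max v = 9/2 over t∈[1/2,9/2] → v_max = 9/2
check: 9/2·(1/2+4) = 81/4 ✓

d=81/4 v_max=9/2 a_max=9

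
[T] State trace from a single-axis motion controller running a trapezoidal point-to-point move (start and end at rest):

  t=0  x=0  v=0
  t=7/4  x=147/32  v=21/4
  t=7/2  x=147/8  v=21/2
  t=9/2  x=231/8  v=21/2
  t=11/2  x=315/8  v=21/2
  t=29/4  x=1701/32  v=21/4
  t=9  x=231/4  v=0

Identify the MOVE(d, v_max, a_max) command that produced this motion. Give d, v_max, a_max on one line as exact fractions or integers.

final state: t=9, x=231/4, v=0 → d = 231/4
a_max = (21/4−0)/(7/4−0) = 3
max v = 21/2 over t∈[7/2,11/2] → v_max = 21/2
check: 21/2·(7/2+2) = 231/4 ✓

d=231/4 v_max=21/2 a_max=3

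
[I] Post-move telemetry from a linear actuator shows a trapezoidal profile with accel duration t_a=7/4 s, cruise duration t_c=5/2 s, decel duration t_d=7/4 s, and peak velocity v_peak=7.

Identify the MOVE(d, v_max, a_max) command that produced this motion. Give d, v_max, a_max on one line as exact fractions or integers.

a_max = 7/(7/4) = 4
d_a = ½·7·7/4 = 49/8; d_c = 7·5/2 = 35/2
d = 2·49/8 + 35/2 = 119/4
t_c = 5/2 > 0 ⇒ limit active, v_max = 7

d=119/4 v_max=7 a_max=4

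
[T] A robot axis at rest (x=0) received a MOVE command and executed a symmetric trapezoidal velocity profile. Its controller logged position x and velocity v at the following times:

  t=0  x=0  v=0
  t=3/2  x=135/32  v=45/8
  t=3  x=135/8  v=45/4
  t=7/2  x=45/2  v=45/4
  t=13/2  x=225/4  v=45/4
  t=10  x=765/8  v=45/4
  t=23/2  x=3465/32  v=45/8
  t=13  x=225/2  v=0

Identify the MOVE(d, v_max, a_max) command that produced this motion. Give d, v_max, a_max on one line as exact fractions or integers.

final state: t=13, x=225/2, v=0 → d = 225/2
a_max = (45/8−0)/(3/2−0) = 15/4
max v = 45/4 over t∈[3,10] → v_max = 45/4
check: 45/4·(3+7) = 225/2 ✓

d=225/2 v_max=45/4 a_max=15/4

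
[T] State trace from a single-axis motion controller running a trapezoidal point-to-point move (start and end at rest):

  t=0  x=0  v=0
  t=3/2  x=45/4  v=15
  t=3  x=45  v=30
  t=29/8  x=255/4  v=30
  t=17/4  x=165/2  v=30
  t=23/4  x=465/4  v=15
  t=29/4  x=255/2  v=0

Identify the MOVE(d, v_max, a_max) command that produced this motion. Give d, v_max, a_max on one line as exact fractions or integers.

d=255/2 v_max=30 a_max=10

final state: t=29/4, x=255/2, v=0 → d = 255/2
a_max = (15−0)/(3/2−0) = 10
max v = 30 over t∈[3,17/4] → v_max = 30
check: 30·(3+5/4) = 255/2 ✓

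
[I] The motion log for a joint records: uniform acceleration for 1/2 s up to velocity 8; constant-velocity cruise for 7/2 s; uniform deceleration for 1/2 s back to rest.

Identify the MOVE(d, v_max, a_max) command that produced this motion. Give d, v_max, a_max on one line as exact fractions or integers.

d=32 v_max=8 a_max=16

a_max = 8/(1/2) = 16
d_a = ½·8·1/2 = 2; d_c = 8·7/2 = 28
d = 2·2 + 28 = 32
t_c = 7/2 > 0 → v_max = v_peak = 8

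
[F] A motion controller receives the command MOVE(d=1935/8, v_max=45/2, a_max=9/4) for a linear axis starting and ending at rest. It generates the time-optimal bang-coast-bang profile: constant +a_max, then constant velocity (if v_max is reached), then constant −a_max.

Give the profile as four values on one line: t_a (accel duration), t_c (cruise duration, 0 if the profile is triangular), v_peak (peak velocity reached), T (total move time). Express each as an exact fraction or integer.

vₘ²/aₘ = (45/2)²/(9/4) = 225
1935/8 ≥ 225 ⇒ cruise phase
t_a = (45/2)/(9/4) = 10; v_peak = 45/2
d_cruise = 1935/8 − 225 = 135/8; t_c = (135/8)/(45/2) = 3/4
T = 2·10 + 3/4 = 83/4

t_a=10 t_c=3/4 v_peak=45/2 T=83/4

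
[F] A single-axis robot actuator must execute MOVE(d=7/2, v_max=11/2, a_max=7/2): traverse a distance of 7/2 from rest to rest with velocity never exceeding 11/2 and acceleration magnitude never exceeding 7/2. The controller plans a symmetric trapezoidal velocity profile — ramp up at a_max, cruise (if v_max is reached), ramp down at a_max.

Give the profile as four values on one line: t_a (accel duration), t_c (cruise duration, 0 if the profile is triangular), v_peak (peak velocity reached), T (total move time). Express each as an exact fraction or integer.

t_a=1 t_c=0 v_peak=7/2 T=2

v_max²/a_max = (11/2)²/(7/2) = 121/14
7/2 < 121/14 → triangular
v_peak = √(7/2·7/2) = √(49/4) = 7/2
t_a = (7/2)/(7/2) = 1; t_c = 0
T = 2·1 = 2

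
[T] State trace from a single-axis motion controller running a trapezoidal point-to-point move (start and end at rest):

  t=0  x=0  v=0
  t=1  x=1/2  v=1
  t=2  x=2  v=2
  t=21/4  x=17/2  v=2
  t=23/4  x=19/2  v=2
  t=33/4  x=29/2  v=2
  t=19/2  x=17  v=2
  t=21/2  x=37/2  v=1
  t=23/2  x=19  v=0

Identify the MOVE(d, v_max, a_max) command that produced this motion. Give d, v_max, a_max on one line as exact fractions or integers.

final state: t=23/2, x=19, v=0 → d = 19
a_max = (1−0)/(1−0) = 1
max v = 2 over t∈[2,19/2] → v_max = 2
check: 2·(2+15/2) = 19 ✓

d=19 v_max=2 a_max=1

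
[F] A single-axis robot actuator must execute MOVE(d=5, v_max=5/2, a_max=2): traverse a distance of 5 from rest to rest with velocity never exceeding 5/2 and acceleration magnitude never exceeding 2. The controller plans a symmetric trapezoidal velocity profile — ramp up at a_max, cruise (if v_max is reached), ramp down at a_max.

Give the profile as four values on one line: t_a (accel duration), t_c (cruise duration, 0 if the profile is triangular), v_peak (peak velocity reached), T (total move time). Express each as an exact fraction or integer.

v_max²/a_max = (5/2)²/2 = 25/8
5 ≥ 25/8 ⇒ cruise phase
t_a = (5/2)/2 = 5/4; v_peak = 5/2
d_cruise = 5 − 25/8 = 15/8; t_c = (15/8)/(5/2) = 3/4
T = 2·5/4 + 3/4 = 13/4

t_a=5/4 t_c=3/4 v_peak=5/2 T=13/4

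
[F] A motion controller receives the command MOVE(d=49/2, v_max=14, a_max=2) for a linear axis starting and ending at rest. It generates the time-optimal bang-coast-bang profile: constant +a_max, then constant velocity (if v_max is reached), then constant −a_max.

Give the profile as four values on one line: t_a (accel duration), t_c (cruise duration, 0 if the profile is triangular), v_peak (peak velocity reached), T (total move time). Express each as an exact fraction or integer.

vₘ²/aₘ = 14²/2 = 98
49/2 < 98 so t_c = 0
v_peak = √(49/2·2) = √49 = 7
t_a = 7/2; t_c = 0
T = 2·7/2 = 7

t_a=7/2 t_c=0 v_peak=7 T=7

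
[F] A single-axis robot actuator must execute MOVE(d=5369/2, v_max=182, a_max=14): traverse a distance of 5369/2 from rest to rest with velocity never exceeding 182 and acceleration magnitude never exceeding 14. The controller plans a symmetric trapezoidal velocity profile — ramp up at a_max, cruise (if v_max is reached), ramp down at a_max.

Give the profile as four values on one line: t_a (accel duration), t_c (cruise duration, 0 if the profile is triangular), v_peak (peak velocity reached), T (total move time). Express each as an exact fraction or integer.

t_a=13 t_c=7/4 v_peak=182 T=111/4

(v_max)²/a_max = 182²/14 = 2366
5369/2 ≥ 2366 ⇒ cruise phase
t_a = 182/14 = 13; v_peak = 182
d_cruise = 5369/2 − 2366 = 637/2; t_c = (637/2)/182 = 7/4
T = 2·13 + 7/4 = 111/4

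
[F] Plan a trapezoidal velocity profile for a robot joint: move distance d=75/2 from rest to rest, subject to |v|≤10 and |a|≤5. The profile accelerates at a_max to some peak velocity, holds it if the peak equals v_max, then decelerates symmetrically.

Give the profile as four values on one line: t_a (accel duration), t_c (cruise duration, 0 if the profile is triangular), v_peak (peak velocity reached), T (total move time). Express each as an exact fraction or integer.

t_a=2 t_c=7/4 v_peak=10 T=23/4

v_max²/a_max = 10²/5 = 20
75/2 ≥ 20 so v_max reached
t_a = 10/5 = 2; v_peak = 10
d_cruise = 75/2 − 20 = 35/2; t_c = (35/2)/10 = 7/4
T = 2·2 + 7/4 = 23/4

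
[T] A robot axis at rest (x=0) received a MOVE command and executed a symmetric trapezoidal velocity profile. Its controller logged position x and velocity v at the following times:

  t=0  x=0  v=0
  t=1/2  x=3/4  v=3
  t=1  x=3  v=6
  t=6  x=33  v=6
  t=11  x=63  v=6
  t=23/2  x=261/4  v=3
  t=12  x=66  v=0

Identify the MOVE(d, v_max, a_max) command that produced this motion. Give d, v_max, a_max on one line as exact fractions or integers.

final state: t=12, x=66, v=0 → d = 66
a_max = (3−0)/(1/2−0) = 6
max v = 6 over t∈[1,11] → v_max = 6
check: 6·(1+10) = 66 ✓

d=66 v_max=6 a_max=6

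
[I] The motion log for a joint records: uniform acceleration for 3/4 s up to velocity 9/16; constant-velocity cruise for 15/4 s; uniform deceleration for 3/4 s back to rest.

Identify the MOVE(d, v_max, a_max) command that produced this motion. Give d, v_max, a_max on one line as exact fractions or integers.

d=81/32 v_max=9/16 a_max=3/4

a_max = (9/16)/(3/4) = 3/4
d_a = ½·9/16·3/4 = 27/128; d_c = 9/16·15/4 = 135/64
d = 2·27/128 + 135/64 = 81/32
t_c = 15/4 > 0 ⇒ limit active, v_max = 9/16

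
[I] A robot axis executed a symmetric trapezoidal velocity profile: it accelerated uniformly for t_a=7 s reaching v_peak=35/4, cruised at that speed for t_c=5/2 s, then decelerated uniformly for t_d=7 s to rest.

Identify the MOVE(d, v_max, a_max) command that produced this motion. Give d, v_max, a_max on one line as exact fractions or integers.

d=665/8 v_max=35/4 a_max=5/4

a_max = (35/4)/7 = 5/4
d_a = ½·35/4·7 = 245/8; d_c = 35/4·5/2 = 175/8
d = 2·245/8 + 175/8 = 665/8
t_c = 5/2 > 0 so v_max = 35/4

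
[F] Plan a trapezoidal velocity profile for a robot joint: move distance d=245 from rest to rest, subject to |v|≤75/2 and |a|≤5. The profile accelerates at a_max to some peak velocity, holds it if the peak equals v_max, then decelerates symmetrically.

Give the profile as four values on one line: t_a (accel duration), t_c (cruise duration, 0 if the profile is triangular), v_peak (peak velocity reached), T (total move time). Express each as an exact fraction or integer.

(v_max)²/a_max = (75/2)²/5 = 1125/4
245 < 1125/4 so t_c = 0
v_peak = √(245·5) = √1225 = 35
t_a = 35/5 = 7; t_c = 0
T = 2·7 = 14

t_a=7 t_c=0 v_peak=35 T=14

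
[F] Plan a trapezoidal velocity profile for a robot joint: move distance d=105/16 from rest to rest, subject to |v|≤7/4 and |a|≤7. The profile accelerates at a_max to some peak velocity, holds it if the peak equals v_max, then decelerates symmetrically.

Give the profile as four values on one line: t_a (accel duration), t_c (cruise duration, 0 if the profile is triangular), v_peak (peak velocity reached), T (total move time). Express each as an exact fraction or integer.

t_a=1/4 t_c=7/2 v_peak=7/4 T=4

(v_max)²/a_max = (7/4)²/7 = 7/16
105/16 ≥ 7/16 ⇒ cruise phase
t_a = (7/4)/7 = 1/4; v_peak = 7/4
d_cruise = 105/16 − 7/16 = 49/8; t_c = (49/8)/(7/4) = 7/2
T = 2·1/4 + 7/2 = 4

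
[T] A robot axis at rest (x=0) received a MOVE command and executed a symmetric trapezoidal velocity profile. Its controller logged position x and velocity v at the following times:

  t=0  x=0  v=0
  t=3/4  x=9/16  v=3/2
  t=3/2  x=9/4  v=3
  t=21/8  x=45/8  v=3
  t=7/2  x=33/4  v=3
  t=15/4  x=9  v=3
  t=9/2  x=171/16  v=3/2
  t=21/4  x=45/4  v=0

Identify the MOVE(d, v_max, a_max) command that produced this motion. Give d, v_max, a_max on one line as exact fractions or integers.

d=45/4 v_max=3 a_max=2

final state: t=21/4, x=45/4, v=0 → d = 45/4
a_max = (3/2−0)/(3/4−0) = 2
max v = 3 over t∈[3/2,15/4] → v_max = 3
check: 3·(3/2+9/4) = 45/4 ✓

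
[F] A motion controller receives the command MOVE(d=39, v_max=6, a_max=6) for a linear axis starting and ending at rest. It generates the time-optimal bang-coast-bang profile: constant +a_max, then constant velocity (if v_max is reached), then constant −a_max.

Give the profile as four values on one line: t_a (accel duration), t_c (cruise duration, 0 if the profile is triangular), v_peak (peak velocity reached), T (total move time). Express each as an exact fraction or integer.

(v_max)²/a_max = 6²/6 = 6
39 ≥ 6 → trapezoidal
t_a = 6/6 = 1; v_peak = 6
d_cruise = 39 − 6 = 33; t_c = 33/6 = 11/2
T = 2·1 + 11/2 = 15/2

t_a=1 t_c=11/2 v_peak=6 T=15/2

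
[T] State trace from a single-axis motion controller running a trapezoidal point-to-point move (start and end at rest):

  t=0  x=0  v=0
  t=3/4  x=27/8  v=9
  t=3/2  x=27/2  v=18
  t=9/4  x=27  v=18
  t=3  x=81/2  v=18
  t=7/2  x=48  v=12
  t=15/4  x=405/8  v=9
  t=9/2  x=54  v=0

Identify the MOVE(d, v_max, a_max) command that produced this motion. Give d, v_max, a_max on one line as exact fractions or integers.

final state: t=9/2, x=54, v=0 → d = 54
a_max = (9−0)/(3/4−0) = 12
max v = 18 over t∈[3/2,3] → v_max = 18
check: 18·(3/2+3/2) = 54 ✓

d=54 v_max=18 a_max=12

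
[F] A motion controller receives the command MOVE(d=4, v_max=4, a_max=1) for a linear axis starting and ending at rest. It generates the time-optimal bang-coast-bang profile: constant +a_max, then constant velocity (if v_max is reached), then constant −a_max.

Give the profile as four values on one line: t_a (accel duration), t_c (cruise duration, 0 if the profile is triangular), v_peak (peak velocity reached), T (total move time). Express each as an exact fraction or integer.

vₘ²/aₘ = 4²/1 = 16
4 < 16 so t_c = 0
v_peak = √(4·1) = √4 = 2
t_a = 2/1 = 2; t_c = 0
T = 2·2 = 4

t_a=2 t_c=0 v_peak=2 T=4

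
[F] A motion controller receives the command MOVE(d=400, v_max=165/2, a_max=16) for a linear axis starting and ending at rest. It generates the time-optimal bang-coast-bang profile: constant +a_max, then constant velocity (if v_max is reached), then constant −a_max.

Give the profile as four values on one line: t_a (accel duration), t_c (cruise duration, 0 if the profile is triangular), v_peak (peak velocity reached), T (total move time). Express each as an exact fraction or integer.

vₘ²/aₘ = (165/2)²/16 = 27225/64
400 < 27225/64 ⇒ no cruise
v_peak = √(400·16) = √6400 = 80
t_a = 80/16 = 5; t_c = 0
T = 2·5 = 10

t_a=5 t_c=0 v_peak=80 T=10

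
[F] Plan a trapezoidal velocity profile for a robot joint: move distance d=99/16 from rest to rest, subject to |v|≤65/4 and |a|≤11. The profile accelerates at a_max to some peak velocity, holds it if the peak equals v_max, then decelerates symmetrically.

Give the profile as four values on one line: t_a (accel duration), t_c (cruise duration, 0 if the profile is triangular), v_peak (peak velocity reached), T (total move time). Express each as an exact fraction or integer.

vₘ²/aₘ = (65/4)²/11 = 4225/176
99/16 < 4225/176 so t_c = 0
v_peak = √(99/16·11) = √(1089/16) = 33/4
t_a = (33/4)/11 = 3/4; t_c = 0
T = 2·3/4 = 3/2

t_a=3/4 t_c=0 v_peak=33/4 T=3/2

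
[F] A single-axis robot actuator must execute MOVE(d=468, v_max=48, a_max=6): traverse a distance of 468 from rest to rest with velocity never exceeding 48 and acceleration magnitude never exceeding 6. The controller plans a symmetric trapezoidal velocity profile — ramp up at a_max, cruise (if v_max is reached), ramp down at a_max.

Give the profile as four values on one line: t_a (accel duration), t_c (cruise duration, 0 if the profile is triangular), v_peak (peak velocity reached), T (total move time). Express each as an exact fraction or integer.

v_max²/a_max = 48²/6 = 384
468 ≥ 384 so v_max reached
t_a = 48/6 = 8; v_peak = 48
d_cruise = 468 − 384 = 84; t_c = 84/48 = 7/4
T = 2·8 + 7/4 = 71/4

t_a=8 t_c=7/4 v_peak=48 T=71/4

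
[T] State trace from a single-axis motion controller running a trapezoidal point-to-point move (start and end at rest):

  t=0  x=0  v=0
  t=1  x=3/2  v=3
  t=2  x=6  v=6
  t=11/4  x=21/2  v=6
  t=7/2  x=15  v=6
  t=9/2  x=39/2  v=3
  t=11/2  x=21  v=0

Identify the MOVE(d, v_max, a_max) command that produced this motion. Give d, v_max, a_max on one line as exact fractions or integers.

final state: t=11/2, x=21, v=0 → d = 21
a_max = (3−0)/(1−0) = 3
max v = 6 over t∈[2,7/2] → v_max = 6
check: 6·(2+3/2) = 21 ✓

d=21 v_max=6 a_max=3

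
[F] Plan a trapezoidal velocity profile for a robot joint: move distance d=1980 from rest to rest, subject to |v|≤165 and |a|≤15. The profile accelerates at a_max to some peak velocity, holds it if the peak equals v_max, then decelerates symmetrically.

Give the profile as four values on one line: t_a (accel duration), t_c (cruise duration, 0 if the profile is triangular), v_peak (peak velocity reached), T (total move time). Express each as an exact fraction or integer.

vₘ²/aₘ = 165²/15 = 1815
1980 ≥ 1815 → trapezoidal
t_a = 165/15 = 11; v_peak = 165
d_cruise = 1980 − 1815 = 165; t_c = 165/165 = 1
T = 2·11 + 1 = 23

t_a=11 t_c=1 v_peak=165 T=23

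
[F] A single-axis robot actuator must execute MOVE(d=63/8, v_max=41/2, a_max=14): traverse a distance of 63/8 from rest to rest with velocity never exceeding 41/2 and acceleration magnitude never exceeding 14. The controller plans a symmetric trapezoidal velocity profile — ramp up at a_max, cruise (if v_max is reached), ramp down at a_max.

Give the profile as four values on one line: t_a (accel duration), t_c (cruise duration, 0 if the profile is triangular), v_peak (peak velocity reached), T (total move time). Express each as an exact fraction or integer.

(v_max)²/a_max = (41/2)²/14 = 1681/56
63/8 < 1681/56 ⇒ no cruise
v_peak = √(63/8·14) = √(441/4) = 21/2
t_a = (21/2)/14 = 3/4; t_c = 0
T = 2·3/4 = 3/2

t_a=3/4 t_c=0 v_peak=21/2 T=3/2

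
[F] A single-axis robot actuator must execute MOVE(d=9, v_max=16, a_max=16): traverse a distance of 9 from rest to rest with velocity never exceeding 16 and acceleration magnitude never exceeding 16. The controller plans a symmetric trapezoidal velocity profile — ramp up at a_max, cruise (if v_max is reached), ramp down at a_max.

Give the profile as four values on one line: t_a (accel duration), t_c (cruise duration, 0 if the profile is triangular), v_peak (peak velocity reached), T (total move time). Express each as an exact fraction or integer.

t_a=3/4 t_c=0 v_peak=12 T=3/2

(v_max)²/a_max = 16²/16 = 16
9 < 16 ⇒ no cruise
v_peak = √(9·16) = √144 = 12
t_a = 12/16 = 3/4; t_c = 0
T = 2·3/4 = 3/2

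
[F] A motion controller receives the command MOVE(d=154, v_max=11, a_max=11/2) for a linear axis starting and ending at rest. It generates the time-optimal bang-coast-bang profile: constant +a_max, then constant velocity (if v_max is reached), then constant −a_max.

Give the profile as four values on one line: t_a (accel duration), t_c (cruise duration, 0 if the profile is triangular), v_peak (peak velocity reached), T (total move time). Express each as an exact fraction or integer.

(v_max)²/a_max = 11²/(11/2) = 22
154 ≥ 22 so v_max reached
t_a = 11/(11/2) = 2; v_peak = 11
d_cruise = 154 − 22 = 132; t_c = 132/11 = 12
T = 2·2 + 12 = 16

t_a=2 t_c=12 v_peak=11 T=16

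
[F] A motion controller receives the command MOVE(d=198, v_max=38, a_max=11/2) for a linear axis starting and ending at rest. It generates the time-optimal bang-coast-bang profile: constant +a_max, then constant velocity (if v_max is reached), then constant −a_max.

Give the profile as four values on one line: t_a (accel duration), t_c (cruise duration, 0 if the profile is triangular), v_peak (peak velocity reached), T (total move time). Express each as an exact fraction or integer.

(v_max)²/a_max = 38²/(11/2) = 2888/11
198 < 2888/11 → triangular
v_peak = √(198·11/2) = √1089 = 33
t_a = 33/(11/2) = 6; t_c = 0
T = 2·6 = 12

t_a=6 t_c=0 v_peak=33 T=12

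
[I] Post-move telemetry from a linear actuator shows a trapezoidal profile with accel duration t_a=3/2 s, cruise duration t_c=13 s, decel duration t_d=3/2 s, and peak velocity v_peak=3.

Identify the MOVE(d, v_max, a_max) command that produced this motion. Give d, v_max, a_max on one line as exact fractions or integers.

a_max = 3/(3/2) = 2
d_a = ½·3·3/2 = 9/4; d_c = 3·13 = 39
d = 2·9/4 + 39 = 87/2
t_c = 13 > 0 ⇒ limit active, v_max = 3

d=87/2 v_max=3 a_max=2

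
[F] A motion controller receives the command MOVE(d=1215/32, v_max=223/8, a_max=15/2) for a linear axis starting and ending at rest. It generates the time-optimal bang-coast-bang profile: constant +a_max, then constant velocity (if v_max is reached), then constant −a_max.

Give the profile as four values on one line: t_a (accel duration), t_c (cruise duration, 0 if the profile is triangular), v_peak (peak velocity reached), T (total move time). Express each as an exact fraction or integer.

t_a=9/4 t_c=0 v_peak=135/8 T=9/2

vₘ²/aₘ = (223/8)²/(15/2) = 49729/480
1215/32 < 49729/480 → triangular
v_peak = √(1215/32·15/2) = √(18225/64) = 135/8
t_a = (135/8)/(15/2) = 9/4; t_c = 0
T = 2·9/4 = 9/2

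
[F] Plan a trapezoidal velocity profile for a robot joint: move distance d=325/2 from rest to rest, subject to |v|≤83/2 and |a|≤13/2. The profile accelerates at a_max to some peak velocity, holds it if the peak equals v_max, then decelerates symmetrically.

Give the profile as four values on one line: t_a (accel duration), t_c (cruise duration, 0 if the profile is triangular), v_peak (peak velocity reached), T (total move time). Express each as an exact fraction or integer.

v_max²/a_max = (83/2)²/(13/2) = 6889/26
325/2 < 6889/26 → triangular
v_peak = √(325/2·13/2) = √(4225/4) = 65/2
t_a = (65/2)/(13/2) = 5; t_c = 0
T = 2·5 = 10

t_a=5 t_c=0 v_peak=65/2 T=10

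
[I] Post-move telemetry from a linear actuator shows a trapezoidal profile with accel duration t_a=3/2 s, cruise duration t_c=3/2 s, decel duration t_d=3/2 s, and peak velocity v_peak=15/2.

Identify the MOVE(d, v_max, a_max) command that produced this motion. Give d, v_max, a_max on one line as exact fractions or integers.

a_max = (15/2)/(3/2) = 5
d_a = ½·15/2·3/2 = 45/8; d_c = 15/2·3/2 = 45/4
d = 2·45/8 + 45/4 = 45/2
t_c = 3/2 > 0 so v_max = 15/2

d=45/2 v_max=15/2 a_max=5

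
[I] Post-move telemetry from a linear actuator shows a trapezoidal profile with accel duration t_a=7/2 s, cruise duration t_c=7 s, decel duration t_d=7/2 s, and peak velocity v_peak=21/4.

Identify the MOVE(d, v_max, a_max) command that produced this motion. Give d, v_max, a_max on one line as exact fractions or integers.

a_max = (21/4)/(7/2) = 3/2
d_a = ½·21/4·7/2 = 147/16; d_c = 21/4·7 = 147/4
d = 2·147/16 + 147/4 = 441/8
t_c = 7 > 0 so v_max = 21/4

d=441/8 v_max=21/4 a_max=3/2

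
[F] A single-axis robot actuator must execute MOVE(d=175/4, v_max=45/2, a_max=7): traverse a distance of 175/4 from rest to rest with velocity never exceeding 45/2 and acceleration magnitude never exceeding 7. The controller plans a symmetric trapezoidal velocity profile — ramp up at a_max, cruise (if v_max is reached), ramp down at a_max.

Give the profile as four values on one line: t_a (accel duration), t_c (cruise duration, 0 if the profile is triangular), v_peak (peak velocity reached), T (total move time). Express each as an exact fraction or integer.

vₘ²/aₘ = (45/2)²/7 = 2025/28
175/4 < 2025/28 ⇒ no cruise
v_peak = √(175/4·7) = √(1225/4) = 35/2
t_a = (35/2)/7 = 5/2; t_c = 0
T = 2·5/2 = 5

t_a=5/2 t_c=0 v_peak=35/2 T=5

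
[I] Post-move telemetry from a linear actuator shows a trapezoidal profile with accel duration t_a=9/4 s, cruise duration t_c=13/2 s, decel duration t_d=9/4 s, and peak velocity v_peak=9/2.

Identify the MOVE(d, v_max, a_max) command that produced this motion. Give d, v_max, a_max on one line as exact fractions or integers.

a_max = (9/2)/(9/4) = 2
d_a = ½·9/2·9/4 = 81/16; d_c = 9/2·13/2 = 117/4
d = 2·81/16 + 117/4 = 315/8
t_c = 13/2 > 0 so v_max = 9/2

d=315/8 v_max=9/2 a_max=2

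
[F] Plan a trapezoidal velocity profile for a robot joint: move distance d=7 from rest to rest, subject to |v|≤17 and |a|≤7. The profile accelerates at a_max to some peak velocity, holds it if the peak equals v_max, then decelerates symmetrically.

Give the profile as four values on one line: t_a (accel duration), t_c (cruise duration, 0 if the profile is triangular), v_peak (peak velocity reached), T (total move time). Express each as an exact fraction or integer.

t_a=1 t_c=0 v_peak=7 T=2

v_max²/a_max = 17²/7 = 289/7
7 < 289/7 → triangular
v_peak = √(7·7) = √49 = 7
t_a = 7/7 = 1; t_c = 0
T = 2·1 = 2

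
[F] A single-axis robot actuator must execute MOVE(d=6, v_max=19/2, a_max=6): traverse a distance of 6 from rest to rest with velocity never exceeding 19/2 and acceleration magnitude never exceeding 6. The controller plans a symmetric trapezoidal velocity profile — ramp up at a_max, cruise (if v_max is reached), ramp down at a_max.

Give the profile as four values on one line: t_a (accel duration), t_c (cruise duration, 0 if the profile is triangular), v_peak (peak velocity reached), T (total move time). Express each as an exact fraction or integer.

(v_max)²/a_max = (19/2)²/6 = 361/24
6 < 361/24 → triangular
v_peak = √(6·6) = √36 = 6
t_a = 6/6 = 1; t_c = 0
T = 2·1 = 2

t_a=1 t_c=0 v_peak=6 T=2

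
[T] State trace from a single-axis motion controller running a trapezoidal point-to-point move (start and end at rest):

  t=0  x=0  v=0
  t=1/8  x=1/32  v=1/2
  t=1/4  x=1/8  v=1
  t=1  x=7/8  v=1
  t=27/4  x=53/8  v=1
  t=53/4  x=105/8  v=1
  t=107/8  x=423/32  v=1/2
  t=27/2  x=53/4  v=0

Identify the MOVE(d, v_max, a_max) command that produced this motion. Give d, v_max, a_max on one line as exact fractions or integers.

final state: t=27/2, x=53/4, v=0 → d = 53/4
a_max = (1/2−0)/(1/8−0) = 4
max v = 1 over t∈[1/4,53/4] → v_max = 1
check: 1·(1/4+13) = 53/4 ✓

d=53/4 v_max=1 a_max=4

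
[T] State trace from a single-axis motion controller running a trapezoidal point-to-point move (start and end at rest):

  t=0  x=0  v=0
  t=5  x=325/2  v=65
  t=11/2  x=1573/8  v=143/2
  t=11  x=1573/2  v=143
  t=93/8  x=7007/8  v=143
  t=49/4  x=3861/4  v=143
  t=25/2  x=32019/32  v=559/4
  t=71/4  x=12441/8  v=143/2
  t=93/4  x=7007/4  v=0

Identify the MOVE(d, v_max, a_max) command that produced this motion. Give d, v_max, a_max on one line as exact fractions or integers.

d=7007/4 v_max=143 a_max=13

final state: t=93/4, x=7007/4, v=0 → d = 7007/4
a_max = (65−0)/(5−0) = 13
max v = 143 over t∈[11,49/4] → v_max = 143
check: 143·(11+5/4) = 7007/4 ✓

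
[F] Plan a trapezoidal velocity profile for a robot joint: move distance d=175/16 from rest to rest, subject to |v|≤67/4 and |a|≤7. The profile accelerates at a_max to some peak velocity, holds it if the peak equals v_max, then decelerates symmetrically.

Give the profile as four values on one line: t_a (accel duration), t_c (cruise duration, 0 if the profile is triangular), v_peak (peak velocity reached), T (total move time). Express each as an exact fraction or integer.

v_max²/a_max = (67/4)²/7 = 4489/112
175/16 < 4489/112 so t_c = 0
v_peak = √(175/16·7) = √(1225/16) = 35/4
t_a = (35/4)/7 = 5/4; t_c = 0
T = 2·5/4 = 5/2

t_a=5/4 t_c=0 v_peak=35/4 T=5/2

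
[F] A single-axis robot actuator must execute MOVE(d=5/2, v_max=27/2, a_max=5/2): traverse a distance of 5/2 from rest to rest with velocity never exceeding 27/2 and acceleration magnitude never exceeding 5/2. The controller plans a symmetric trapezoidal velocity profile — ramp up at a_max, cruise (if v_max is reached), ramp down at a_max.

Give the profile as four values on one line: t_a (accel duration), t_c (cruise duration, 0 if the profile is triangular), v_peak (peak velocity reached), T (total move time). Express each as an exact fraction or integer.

vₘ²/aₘ = (27/2)²/(5/2) = 729/10
5/2 < 729/10 so t_c = 0
v_peak = √(5/2·5/2) = √(25/4) = 5/2
t_a = (5/2)/(5/2) = 1; t_c = 0
T = 2·1 = 2

t_a=1 t_c=0 v_peak=5/2 T=2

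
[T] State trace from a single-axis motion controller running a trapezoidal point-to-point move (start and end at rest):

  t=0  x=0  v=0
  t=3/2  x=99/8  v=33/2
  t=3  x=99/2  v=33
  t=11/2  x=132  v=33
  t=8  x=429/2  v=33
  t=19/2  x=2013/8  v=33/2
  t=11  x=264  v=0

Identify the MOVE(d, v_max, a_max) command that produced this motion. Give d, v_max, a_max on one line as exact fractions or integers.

d=264 v_max=33 a_max=11

final state: t=11, x=264, v=0 → d = 264
a_max = (33/2−0)/(3/2−0) = 11
max v = 33 over t∈[3,8] → v_max = 33
check: 33·(3+5) = 264 ✓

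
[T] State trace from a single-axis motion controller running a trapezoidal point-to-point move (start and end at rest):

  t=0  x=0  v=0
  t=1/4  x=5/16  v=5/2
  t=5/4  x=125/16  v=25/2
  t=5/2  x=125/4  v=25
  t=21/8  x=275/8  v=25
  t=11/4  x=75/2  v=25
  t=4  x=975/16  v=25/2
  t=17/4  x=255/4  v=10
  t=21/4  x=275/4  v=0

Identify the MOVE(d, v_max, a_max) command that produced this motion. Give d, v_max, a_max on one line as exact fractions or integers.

d=275/4 v_max=25 a_max=10

final state: t=21/4, x=275/4, v=0 → d = 275/4
a_max = (5/2−0)/(1/4−0) = 10
max v = 25 over t∈[5/2,11/4] → v_max = 25
check: 25·(5/2+1/4) = 275/4 ✓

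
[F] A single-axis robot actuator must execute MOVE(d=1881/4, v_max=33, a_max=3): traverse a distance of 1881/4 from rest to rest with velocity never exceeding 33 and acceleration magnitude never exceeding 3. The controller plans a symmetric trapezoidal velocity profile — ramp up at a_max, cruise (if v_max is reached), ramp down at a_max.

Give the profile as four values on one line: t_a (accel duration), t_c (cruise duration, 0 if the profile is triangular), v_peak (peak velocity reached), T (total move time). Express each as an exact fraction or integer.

v_max²/a_max = 33²/3 = 363
1881/4 ≥ 363 ⇒ cruise phase
t_a = 33/3 = 11; v_peak = 33
d_cruise = 1881/4 − 363 = 429/4; t_c = (429/4)/33 = 13/4
T = 2·11 + 13/4 = 101/4

t_a=11 t_c=13/4 v_peak=33 T=101/4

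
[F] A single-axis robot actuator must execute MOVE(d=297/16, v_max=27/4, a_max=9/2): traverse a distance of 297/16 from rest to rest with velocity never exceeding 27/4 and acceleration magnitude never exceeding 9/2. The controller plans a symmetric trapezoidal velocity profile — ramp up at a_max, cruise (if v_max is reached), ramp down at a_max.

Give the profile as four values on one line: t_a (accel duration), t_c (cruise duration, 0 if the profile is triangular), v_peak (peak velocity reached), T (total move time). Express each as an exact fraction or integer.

t_a=3/2 t_c=5/4 v_peak=27/4 T=17/4

v_max²/a_max = (27/4)²/(9/2) = 81/8
297/16 ≥ 81/8 → trapezoidal
t_a = (27/4)/(9/2) = 3/2; v_peak = 27/4
d_cruise = 297/16 − 81/8 = 135/16; t_c = (135/16)/(27/4) = 5/4
T = 2·3/2 + 5/4 = 17/4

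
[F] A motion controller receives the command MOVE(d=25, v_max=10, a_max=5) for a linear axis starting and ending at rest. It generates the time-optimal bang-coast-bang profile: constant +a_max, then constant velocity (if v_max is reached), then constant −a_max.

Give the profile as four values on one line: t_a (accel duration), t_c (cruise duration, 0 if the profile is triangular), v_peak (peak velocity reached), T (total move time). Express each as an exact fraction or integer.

t_a=2 t_c=1/2 v_peak=10 T=9/2

v_max²/a_max = 10²/5 = 20
25 ≥ 20 → trapezoidal
t_a = 10/5 = 2; v_peak = 10
d_cruise = 25 − 20 = 5; t_c = 5/10 = 1/2
T = 2·2 + 1/2 = 9/2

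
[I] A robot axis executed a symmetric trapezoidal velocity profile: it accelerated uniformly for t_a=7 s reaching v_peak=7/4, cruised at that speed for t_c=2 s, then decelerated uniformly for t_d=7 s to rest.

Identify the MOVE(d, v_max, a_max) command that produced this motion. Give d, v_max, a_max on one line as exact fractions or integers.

d=63/4 v_max=7/4 a_max=1/4

a_max = (7/4)/7 = 1/4
d_a = ½·7/4·7 = 49/8; d_c = 7/4·2 = 7/2
d = 2·49/8 + 7/2 = 63/4
t_c = 2 > 0 so v_max = 7/4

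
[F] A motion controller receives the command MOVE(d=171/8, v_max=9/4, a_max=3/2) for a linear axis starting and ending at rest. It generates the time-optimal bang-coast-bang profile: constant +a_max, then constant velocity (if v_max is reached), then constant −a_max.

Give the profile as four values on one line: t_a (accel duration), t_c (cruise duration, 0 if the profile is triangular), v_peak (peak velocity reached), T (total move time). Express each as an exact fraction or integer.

t_a=3/2 t_c=8 v_peak=9/4 T=11

v_max²/a_max = (9/4)²/(3/2) = 27/8
171/8 ≥ 27/8 so v_max reached
t_a = (9/4)/(3/2) = 3/2; v_peak = 9/4
d_cruise = 171/8 − 27/8 = 18; t_c = 18/(9/4) = 8
T = 2·3/2 + 8 = 11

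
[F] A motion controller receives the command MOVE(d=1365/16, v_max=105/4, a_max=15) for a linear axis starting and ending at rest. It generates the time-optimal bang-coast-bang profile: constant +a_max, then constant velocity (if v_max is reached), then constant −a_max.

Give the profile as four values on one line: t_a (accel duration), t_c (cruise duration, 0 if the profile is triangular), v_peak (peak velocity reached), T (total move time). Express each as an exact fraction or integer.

t_a=7/4 t_c=3/2 v_peak=105/4 T=5

vₘ²/aₘ = (105/4)²/15 = 735/16
1365/16 ≥ 735/16 → trapezoidal
t_a = (105/4)/15 = 7/4; v_peak = 105/4
d_cruise = 1365/16 − 735/16 = 315/8; t_c = (315/8)/(105/4) = 3/2
T = 2·7/4 + 3/2 = 5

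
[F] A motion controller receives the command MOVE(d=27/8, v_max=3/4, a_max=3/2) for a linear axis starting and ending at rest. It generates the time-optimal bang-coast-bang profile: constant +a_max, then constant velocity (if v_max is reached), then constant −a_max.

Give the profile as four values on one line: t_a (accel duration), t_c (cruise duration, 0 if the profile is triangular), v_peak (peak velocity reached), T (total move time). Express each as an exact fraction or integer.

vₘ²/aₘ = (3/4)²/(3/2) = 3/8
27/8 ≥ 3/8 ⇒ cruise phase
t_a = (3/4)/(3/2) = 1/2; v_peak = 3/4
d_cruise = 27/8 − 3/8 = 3; t_c = 3/(3/4) = 4
T = 2·1/2 + 4 = 5

t_a=1/2 t_c=4 v_peak=3/4 T=5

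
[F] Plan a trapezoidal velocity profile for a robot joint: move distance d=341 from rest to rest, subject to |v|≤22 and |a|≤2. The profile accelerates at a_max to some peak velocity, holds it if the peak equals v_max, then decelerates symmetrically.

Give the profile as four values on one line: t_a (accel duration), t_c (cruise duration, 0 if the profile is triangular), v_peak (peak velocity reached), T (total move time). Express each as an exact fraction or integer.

v_max²/a_max = 22²/2 = 242
341 ≥ 242 → trapezoidal
t_a = 22/2 = 11; v_peak = 22
d_cruise = 341 − 242 = 99; t_c = 99/22 = 9/2
T = 2·11 + 9/2 = 53/2

t_a=11 t_c=9/2 v_peak=22 T=53/2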